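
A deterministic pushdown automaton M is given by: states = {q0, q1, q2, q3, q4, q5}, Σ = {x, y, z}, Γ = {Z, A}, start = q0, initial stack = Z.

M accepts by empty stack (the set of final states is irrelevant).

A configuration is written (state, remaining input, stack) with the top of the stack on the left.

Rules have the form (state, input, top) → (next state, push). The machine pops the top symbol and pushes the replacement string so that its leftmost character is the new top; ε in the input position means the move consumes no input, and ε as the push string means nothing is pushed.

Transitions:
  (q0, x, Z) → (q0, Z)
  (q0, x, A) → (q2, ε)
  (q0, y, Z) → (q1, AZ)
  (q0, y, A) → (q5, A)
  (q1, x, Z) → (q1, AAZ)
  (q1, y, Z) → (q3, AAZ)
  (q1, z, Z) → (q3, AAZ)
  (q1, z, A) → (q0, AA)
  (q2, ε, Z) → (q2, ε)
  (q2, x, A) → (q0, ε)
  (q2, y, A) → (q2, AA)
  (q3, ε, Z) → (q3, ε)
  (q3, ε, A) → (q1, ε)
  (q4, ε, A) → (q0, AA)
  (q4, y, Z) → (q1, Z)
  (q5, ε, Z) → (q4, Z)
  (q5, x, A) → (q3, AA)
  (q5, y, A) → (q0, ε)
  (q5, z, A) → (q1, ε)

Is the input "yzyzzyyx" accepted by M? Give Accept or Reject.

(q0, yzyzzyyx, Z) ⊢ (q1, zyzzyyx, AZ) ⊢ (q0, yzzyyx, AAZ) ⊢ (q5, zzyyx, AAZ) ⊢ (q1, zyyx, AZ) ⊢ (q0, yyx, AAZ) ⊢ (q5, yx, AAZ) ⊢ (q0, x, AZ) ⊢ (q2, ε, Z) ⊢ (q2, ε, ε)
All input consumed and the stack is empty.

Accept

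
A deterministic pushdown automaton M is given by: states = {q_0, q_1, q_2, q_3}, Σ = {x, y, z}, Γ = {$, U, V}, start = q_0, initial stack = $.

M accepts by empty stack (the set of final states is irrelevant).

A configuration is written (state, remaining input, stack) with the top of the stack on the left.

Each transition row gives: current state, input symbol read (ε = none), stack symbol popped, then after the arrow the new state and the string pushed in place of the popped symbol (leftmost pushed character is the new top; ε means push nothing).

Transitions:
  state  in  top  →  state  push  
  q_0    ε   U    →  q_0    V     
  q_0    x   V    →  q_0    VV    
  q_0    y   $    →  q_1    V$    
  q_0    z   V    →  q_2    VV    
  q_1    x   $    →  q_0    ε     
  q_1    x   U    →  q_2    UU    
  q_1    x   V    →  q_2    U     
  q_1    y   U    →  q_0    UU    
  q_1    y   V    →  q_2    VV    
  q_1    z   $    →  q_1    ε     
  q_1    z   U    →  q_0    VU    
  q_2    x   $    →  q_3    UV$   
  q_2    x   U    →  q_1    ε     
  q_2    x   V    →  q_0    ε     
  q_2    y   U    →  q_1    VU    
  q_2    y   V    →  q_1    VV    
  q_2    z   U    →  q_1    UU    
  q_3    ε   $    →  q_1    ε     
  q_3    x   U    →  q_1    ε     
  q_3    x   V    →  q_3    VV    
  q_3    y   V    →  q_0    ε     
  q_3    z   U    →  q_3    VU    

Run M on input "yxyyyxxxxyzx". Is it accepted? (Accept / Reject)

(q_0, yxyyyxxxxyzx, $)
  read y, top $: go to q_1, push V$ → (q_1, xyyyxxxxyzx, V$)
  read x, top V: go to q_2, push U → (q_2, yyyxxxxyzx, U$)
  read y, top U: go to q_1, push VU → (q_1, yyxxxxyzx, VU$)
  read y, top V: go to q_2, push VV → (q_2, yxxxxyzx, VVU$)
  read y, top V: go to q_1, push VV → (q_1, xxxxyzx, VVVU$)
  read x, top V: go to q_2, push U → (q_2, xxxyzx, UVVU$)
  read x, top U: go to q_1, push ε → (q_1, xxyzx, VVU$)
  read x, top V: go to q_2, push U → (q_2, xyzx, UVU$)
  read x, top U: go to q_1, push ε → (q_1, yzx, VU$)
  read y, top V: go to q_2, push VV → (q_2, zx, VVU$)
No transition applies at (q_2, zx, VVU$); input not fully consumed.

Reject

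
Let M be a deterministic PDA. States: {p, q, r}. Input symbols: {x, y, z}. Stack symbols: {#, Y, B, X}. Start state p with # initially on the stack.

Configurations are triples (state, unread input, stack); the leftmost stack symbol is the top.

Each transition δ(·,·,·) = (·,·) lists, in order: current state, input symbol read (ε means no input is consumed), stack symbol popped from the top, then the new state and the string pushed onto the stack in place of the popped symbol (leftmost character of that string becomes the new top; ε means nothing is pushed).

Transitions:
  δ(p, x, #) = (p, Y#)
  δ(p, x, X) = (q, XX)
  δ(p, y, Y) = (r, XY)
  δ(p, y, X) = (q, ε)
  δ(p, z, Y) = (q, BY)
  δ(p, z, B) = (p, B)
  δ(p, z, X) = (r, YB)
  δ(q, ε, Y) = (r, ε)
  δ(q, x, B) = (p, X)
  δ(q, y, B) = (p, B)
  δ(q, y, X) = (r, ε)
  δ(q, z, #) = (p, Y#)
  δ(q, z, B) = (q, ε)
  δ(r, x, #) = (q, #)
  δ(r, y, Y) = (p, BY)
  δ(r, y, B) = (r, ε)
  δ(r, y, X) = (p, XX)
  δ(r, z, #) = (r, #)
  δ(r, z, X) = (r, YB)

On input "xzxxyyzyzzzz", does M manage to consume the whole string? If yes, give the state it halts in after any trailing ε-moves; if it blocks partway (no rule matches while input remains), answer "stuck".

(p, xzxxyyzyzzzz, #)
  read x, top #: go to p, push Y# → (p, zxxyyzyzzzz, Y#)
  read z, top Y: go to q, push BY → (q, xxyyzyzzzz, BY#)
  read x, top B: go to p, push X → (p, xyyzyzzzz, XY#)
  read x, top X: go to q, push XX → (q, yyzyzzzz, XXY#)
  read y, top X: go to r, push ε → (r, yzyzzzz, XY#)
  read y, top X: go to p, push XX → (p, zyzzzz, XXY#)
  read z, top X: go to r, push YB → (r, yzzzz, YBXY#)
  read y, top Y: go to p, push BY → (p, zzzz, BYBXY#)
  read z, top B: go to p, push B → (p, zzz, BYBXY#)
  read z, top B: go to p, push B → (p, zz, BYBXY#)
  read z, top B: go to p, push B → (p, z, BYBXY#)
  read z, top B: go to p, push B → (p, ε, BYBXY#)
All input consumed; M is in state p.

p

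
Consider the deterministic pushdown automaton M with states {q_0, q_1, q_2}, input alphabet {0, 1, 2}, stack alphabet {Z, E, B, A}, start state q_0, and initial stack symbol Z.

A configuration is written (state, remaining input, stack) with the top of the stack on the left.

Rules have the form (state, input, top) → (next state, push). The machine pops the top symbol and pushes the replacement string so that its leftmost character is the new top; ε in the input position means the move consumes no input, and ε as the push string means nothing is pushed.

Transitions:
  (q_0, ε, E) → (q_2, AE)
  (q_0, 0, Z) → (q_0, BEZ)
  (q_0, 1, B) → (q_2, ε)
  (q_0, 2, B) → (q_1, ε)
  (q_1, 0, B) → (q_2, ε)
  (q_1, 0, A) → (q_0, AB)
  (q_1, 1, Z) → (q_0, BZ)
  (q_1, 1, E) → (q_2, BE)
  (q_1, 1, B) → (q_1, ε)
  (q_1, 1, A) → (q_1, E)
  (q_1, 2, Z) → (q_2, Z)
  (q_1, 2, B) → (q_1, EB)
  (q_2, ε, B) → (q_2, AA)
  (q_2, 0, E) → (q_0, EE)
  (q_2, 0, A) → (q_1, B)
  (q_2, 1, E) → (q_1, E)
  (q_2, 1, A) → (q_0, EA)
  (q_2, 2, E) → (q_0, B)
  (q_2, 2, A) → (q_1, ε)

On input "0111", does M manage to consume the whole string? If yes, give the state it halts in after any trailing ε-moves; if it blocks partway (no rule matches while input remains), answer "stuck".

(q_0, 0111, Z)
  read 0, top Z: go to q_0, push BEZ → (q_0, 111, BEZ)
  read 1, top B: go to q_2, push ε → (q_2, 11, EZ)
  read 1, top E: go to q_1, push E → (q_1, 1, EZ)
  read 1, top E: go to q_2, push BE → (q_2, ε, BEZ)
  ε-move, top B: go to q_2, push AA → (q_2, ε, AAEZ)
All input consumed; M is in state q_2.

q_2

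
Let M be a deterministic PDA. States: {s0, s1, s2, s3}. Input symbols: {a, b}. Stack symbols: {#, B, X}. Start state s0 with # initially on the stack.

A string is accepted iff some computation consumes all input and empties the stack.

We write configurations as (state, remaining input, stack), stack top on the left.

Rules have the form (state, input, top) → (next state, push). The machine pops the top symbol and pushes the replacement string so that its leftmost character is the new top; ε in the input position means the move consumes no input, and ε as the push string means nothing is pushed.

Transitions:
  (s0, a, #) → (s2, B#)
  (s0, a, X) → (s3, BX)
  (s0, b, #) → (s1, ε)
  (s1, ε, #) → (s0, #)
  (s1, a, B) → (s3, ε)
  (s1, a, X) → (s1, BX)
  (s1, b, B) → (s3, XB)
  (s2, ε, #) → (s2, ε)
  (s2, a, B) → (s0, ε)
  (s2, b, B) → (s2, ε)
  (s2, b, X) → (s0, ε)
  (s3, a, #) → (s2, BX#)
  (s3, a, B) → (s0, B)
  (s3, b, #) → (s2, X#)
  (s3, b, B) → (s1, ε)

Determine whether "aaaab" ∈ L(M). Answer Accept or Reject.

Accept

(s0, aaaab, #)
  read a, top #: go to s2, push B# → (s2, aaab, B#)
  read a, top B: go to s0, push ε → (s0, aab, #)
  read a, top #: go to s2, push B# → (s2, ab, B#)
  read a, top B: go to s0, push ε → (s0, b, #)
  read b, top #: go to s1, push ε → (s1, ε, ε)
All input consumed and the stack is empty.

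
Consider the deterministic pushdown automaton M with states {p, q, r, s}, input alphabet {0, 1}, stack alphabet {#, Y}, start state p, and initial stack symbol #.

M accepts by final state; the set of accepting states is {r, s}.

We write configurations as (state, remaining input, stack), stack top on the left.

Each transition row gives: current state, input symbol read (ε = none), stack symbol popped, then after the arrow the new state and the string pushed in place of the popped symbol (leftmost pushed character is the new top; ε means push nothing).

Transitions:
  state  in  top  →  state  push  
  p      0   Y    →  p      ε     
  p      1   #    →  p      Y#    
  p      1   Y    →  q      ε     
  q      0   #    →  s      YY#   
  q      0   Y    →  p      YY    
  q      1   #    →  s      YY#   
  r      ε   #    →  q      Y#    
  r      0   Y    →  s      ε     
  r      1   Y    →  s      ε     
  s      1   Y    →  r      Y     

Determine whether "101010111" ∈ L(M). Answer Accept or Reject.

(p, 101010111, #)
  read 1, top #: go to p, push Y# → (p, 01010111, Y#)
  read 0, top Y: go to p, push ε → (p, 1010111, #)
  read 1, top #: go to p, push Y# → (p, 010111, Y#)
  read 0, top Y: go to p, push ε → (p, 10111, #)
  read 1, top #: go to p, push Y# → (p, 0111, Y#)
  read 0, top Y: go to p, push ε → (p, 111, #)
  read 1, top #: go to p, push Y# → (p, 11, Y#)
  read 1, top Y: go to q, push ε → (q, 1, #)
  read 1, top #: go to s, push YY# → (s, ε, YY#)
All input consumed; state s ∈ F.

Accept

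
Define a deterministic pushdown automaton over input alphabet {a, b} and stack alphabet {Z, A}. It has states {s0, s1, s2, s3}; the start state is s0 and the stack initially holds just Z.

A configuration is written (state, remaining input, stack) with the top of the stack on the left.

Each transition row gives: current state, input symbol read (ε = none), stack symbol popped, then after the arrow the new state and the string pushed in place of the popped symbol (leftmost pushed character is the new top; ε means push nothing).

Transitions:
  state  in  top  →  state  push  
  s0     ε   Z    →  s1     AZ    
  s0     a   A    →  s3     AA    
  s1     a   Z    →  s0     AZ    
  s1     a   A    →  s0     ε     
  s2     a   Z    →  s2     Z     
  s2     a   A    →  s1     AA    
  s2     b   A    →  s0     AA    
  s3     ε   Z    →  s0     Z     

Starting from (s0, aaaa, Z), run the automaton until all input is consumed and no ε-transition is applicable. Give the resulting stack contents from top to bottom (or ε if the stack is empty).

(s0, aaaa, Z)
  ε-move, top Z: go to s1, push AZ → (s1, aaaa, AZ)
  read a, top A: go to s0, push ε → (s0, aaa, Z)
  ε-move, top Z: go to s1, push AZ → (s1, aaa, AZ)
  read a, top A: go to s0, push ε → (s0, aa, Z)
  ε-move, top Z: go to s1, push AZ → (s1, aa, AZ)
  read a, top A: go to s0, push ε → (s0, a, Z)
  ε-move, top Z: go to s1, push AZ → (s1, a, AZ)
  read a, top A: go to s0, push ε → (s0, ε, Z)
  ε-move, top Z: go to s1, push AZ → (s1, ε, AZ)
All input consumed in state s1 with stack AZ.

AZ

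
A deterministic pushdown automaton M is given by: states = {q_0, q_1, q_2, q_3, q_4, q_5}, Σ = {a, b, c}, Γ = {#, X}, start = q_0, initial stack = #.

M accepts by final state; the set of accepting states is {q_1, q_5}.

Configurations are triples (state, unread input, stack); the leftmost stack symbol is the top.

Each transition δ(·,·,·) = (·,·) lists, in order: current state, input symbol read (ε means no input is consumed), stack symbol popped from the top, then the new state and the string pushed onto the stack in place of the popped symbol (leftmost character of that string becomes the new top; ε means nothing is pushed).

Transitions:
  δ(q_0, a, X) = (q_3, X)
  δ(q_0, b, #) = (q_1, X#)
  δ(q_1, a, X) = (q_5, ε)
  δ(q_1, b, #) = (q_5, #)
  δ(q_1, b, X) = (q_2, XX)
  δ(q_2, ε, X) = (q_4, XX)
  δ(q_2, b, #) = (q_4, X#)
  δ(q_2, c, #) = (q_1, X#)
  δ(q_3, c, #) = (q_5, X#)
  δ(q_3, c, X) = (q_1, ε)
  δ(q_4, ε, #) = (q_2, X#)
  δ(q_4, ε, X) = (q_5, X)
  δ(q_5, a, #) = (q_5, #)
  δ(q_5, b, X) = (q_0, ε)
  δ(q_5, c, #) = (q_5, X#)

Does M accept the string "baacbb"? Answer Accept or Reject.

(q_0, baacbb, #) ⊢ (q_1, aacbb, X#) ⊢ (q_5, acbb, #) ⊢ (q_5, cbb, #) ⊢ (q_5, bb, X#) ⊢ (q_0, b, #) ⊢ (q_1, ε, X#)
All input consumed; state q_1 ∈ F.

Accept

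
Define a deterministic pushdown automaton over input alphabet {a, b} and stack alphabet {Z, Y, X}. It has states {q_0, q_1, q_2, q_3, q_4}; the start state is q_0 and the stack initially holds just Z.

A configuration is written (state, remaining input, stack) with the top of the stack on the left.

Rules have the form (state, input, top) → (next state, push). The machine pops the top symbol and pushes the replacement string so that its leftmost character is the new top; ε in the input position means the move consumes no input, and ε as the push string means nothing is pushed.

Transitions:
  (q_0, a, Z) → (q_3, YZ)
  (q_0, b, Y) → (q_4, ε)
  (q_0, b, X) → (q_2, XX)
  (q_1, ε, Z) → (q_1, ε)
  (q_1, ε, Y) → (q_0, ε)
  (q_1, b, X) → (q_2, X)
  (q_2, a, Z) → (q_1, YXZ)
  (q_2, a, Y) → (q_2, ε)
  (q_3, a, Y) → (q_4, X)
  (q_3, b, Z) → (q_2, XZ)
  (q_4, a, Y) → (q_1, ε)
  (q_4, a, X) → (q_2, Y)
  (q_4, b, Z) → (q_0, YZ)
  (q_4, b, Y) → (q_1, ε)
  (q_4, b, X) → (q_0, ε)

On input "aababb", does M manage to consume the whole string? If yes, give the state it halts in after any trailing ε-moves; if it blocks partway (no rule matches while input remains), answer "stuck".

(q_0, aababb, Z) ⊢ (q_3, ababb, YZ) ⊢ (q_4, babb, XZ) ⊢ (q_0, abb, Z) ⊢ (q_3, bb, YZ)
No transition for (q_3, b, top Y); M blocks with input bb remaining.

stuck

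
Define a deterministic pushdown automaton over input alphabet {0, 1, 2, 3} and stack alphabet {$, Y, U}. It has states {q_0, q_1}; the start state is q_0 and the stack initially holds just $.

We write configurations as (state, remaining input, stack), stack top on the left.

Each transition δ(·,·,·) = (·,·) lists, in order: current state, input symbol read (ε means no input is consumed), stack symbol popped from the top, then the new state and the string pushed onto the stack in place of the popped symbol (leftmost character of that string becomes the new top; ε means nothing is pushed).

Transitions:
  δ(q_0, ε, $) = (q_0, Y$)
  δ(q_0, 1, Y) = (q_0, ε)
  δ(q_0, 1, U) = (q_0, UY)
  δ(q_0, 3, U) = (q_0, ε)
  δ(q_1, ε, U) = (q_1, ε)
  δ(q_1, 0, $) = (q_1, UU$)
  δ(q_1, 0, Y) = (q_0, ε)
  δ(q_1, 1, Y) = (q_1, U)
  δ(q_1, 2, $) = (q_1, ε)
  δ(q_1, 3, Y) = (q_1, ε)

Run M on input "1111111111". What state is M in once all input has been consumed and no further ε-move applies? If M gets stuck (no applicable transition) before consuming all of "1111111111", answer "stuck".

(q_0, 1111111111, $)
  ε-move, top $: go to q_0, push Y$ → (q_0, 1111111111, Y$)
  read 1, top Y: go to q_0, push ε → (q_0, 111111111, $)
  ε-move, top $: go to q_0, push Y$ → (q_0, 111111111, Y$)
  read 1, top Y: go to q_0, push ε → (q_0, 11111111, $)
  ε-move, top $: go to q_0, push Y$ → (q_0, 11111111, Y$)
  read 1, top Y: go to q_0, push ε → (q_0, 1111111, $)
  ε-move, top $: go to q_0, push Y$ → (q_0, 1111111, Y$)
  read 1, top Y: go to q_0, push ε → (q_0, 111111, $)
  ε-move, top $: go to q_0, push Y$ → (q_0, 111111, Y$)
  read 1, top Y: go to q_0, push ε → (q_0, 11111, $)
  ε-move, top $: go to q_0, push Y$ → (q_0, 11111, Y$)
  read 1, top Y: go to q_0, push ε → (q_0, 1111, $)
  ε-move, top $: go to q_0, push Y$ → (q_0, 1111, Y$)
  read 1, top Y: go to q_0, push ε → (q_0, 111, $)
  ε-move, top $: go to q_0, push Y$ → (q_0, 111, Y$)
  read 1, top Y: go to q_0, push ε → (q_0, 11, $)
  ε-move, top $: go to q_0, push Y$ → (q_0, 11, Y$)
  read 1, top Y: go to q_0, push ε → (q_0, 1, $)
  ε-move, top $: go to q_0, push Y$ → (q_0, 1, Y$)
  read 1, top Y: go to q_0, push ε → (q_0, ε, $)
  ε-move, top $: go to q_0, push Y$ → (q_0, ε, Y$)
All input consumed; M is in state q_0.

q_0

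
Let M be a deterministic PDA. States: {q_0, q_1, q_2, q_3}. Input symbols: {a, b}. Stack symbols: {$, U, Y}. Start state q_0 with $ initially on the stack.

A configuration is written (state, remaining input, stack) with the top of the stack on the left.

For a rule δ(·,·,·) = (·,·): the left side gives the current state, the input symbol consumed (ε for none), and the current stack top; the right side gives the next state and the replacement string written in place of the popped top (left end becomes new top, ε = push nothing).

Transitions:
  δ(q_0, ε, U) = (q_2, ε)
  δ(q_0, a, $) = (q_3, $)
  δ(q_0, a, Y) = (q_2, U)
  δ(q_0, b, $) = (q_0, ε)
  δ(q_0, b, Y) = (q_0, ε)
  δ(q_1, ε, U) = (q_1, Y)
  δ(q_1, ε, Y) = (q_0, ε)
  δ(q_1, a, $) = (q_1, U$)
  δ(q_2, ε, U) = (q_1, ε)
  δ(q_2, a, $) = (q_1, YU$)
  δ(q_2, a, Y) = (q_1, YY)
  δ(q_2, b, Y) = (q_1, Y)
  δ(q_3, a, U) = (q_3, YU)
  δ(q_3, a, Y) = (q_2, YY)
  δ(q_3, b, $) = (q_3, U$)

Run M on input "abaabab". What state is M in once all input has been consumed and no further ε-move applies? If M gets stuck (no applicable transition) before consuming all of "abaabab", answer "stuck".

(q_0, abaabab, $)
  read a, top $: go to q_3, push $ → (q_3, baabab, $)
  read b, top $: go to q_3, push U$ → (q_3, aabab, U$)
  read a, top U: go to q_3, push YU → (q_3, abab, YU$)
  read a, top Y: go to q_2, push YY → (q_2, bab, YYU$)
  read b, top Y: go to q_1, push Y → (q_1, ab, YYU$)
  ε-move, top Y: go to q_0, push ε → (q_0, ab, YU$)
  read a, top Y: go to q_2, push U → (q_2, b, UU$)
  ε-move, top U: go to q_1, push ε → (q_1, b, U$)
  ε-move, top U: go to q_1, push Y → (q_1, b, Y$)
  ε-move, top Y: go to q_0, push ε → (q_0, b, $)
  read b, top $: go to q_0, push ε → (q_0, ε, ε)
All input consumed; M is in state q_0.

q_0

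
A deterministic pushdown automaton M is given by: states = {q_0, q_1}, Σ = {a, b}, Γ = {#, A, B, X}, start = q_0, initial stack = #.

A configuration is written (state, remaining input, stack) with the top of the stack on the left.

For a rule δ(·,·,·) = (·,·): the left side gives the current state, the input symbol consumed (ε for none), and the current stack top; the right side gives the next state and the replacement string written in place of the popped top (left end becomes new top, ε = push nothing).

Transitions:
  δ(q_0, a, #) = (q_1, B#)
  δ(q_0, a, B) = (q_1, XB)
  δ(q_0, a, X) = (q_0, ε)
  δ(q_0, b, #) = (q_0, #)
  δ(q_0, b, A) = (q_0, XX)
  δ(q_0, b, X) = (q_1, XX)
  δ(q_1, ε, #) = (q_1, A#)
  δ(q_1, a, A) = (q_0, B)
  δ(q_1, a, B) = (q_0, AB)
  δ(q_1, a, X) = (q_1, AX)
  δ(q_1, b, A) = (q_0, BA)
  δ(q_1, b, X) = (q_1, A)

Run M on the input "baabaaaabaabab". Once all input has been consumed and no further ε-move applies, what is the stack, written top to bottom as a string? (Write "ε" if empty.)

(q_0, baabaaaabaabab, #)
  read b, top #: go to q_0, push # → (q_0, aabaaaabaabab, #)
  read a, top #: go to q_1, push B# → (q_1, abaaaabaabab, B#)
  read a, top B: go to q_0, push AB → (q_0, baaaabaabab, AB#)
  read b, top A: go to q_0, push XX → (q_0, aaaabaabab, XXB#)
  read a, top X: go to q_0, push ε → (q_0, aaabaabab, XB#)
  read a, top X: go to q_0, push ε → (q_0, aabaabab, B#)
  read a, top B: go to q_1, push XB → (q_1, abaabab, XB#)
  read a, top X: go to q_1, push AX → (q_1, baabab, AXB#)
  read b, top A: go to q_0, push BA → (q_0, aabab, BAXB#)
  read a, top B: go to q_1, push XB → (q_1, abab, XBAXB#)
  read a, top X: go to q_1, push AX → (q_1, bab, AXBAXB#)
  read b, top A: go to q_0, push BA → (q_0, ab, BAXBAXB#)
  read a, top B: go to q_1, push XB → (q_1, b, XBAXBAXB#)
  read b, top X: go to q_1, push A → (q_1, ε, ABAXBAXB#)
All input consumed in state q_1 with stack ABAXBAXB#.

ABAXBAXB#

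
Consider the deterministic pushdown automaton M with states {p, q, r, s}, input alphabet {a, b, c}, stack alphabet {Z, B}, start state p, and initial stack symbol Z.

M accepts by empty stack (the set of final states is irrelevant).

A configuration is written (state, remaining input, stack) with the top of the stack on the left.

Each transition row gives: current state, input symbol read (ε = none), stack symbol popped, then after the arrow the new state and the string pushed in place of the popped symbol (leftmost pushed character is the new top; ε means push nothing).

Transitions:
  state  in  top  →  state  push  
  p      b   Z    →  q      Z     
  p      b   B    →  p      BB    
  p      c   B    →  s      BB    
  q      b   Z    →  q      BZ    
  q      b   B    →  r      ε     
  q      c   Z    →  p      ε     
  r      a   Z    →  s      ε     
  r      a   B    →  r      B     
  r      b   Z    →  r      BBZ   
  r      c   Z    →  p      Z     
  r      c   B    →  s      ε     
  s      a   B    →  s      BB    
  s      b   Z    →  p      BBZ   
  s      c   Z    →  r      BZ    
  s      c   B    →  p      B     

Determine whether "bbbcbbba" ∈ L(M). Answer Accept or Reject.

(p, bbbcbbba, Z)
  read b, top Z: go to q, push Z → (q, bbcbbba, Z)
  read b, top Z: go to q, push BZ → (q, bcbbba, BZ)
  read b, top B: go to r, push ε → (r, cbbba, Z)
  read c, top Z: go to p, push Z → (p, bbba, Z)
  read b, top Z: go to q, push Z → (q, bba, Z)
  read b, top Z: go to q, push BZ → (q, ba, BZ)
  read b, top B: go to r, push ε → (r, a, Z)
  read a, top Z: go to s, push ε → (s, ε, ε)
All input consumed and the stack is empty.

Accept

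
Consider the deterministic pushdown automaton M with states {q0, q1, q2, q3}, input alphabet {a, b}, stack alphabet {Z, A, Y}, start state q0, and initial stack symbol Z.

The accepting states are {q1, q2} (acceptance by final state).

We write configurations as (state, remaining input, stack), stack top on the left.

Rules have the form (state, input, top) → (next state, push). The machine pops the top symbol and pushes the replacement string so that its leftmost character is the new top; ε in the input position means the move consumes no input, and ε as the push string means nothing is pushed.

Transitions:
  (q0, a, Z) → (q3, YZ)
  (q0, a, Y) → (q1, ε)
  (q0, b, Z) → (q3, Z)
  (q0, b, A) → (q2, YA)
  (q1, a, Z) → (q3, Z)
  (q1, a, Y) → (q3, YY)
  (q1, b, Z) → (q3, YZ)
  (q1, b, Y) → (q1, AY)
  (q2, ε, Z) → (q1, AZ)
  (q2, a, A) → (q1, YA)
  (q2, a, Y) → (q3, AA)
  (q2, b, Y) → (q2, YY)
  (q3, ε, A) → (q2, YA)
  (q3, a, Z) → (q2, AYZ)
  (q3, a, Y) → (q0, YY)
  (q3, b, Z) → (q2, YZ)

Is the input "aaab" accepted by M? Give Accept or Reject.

(q0, aaab, Z) ⊢ (q3, aab, YZ) ⊢ (q0, ab, YYZ) ⊢ (q1, b, YZ) ⊢ (q1, ε, AYZ)
All input consumed; state q1 ∈ F.

Accept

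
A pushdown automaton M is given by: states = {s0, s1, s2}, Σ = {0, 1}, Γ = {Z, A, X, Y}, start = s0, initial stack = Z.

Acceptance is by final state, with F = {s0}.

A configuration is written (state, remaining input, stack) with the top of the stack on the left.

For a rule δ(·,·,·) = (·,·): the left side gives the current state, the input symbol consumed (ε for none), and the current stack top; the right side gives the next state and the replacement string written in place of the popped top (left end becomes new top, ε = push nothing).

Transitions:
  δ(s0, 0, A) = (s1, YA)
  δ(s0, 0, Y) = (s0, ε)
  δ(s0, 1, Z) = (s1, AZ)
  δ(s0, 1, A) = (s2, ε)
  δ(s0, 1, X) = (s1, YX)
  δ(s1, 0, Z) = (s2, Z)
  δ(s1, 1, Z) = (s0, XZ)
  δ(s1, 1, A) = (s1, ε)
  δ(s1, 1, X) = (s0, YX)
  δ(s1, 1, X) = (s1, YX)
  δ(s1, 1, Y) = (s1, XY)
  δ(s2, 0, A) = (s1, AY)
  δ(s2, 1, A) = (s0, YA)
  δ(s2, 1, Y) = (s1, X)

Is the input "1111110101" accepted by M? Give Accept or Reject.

No computation consumes all input and reaches a final state.

Reject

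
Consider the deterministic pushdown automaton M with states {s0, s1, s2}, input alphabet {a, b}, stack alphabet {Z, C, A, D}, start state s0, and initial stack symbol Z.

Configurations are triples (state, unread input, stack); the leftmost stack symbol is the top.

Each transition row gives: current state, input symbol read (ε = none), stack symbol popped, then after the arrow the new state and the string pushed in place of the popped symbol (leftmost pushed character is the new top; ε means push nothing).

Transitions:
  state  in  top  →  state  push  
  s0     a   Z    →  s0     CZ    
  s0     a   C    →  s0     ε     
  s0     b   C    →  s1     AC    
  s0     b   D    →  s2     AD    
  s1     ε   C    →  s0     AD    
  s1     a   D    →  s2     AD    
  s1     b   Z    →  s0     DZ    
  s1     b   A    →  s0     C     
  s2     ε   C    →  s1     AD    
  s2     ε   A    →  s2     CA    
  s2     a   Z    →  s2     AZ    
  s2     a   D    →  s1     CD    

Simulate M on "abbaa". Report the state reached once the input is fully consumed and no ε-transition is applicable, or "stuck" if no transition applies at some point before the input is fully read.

(s0, abbaa, Z) ⊢ (s0, bbaa, CZ) ⊢ (s1, baa, ACZ) ⊢ (s0, aa, CCZ) ⊢ (s0, a, CZ) ⊢ (s0, ε, Z)
All input consumed; M is in state s0.

s0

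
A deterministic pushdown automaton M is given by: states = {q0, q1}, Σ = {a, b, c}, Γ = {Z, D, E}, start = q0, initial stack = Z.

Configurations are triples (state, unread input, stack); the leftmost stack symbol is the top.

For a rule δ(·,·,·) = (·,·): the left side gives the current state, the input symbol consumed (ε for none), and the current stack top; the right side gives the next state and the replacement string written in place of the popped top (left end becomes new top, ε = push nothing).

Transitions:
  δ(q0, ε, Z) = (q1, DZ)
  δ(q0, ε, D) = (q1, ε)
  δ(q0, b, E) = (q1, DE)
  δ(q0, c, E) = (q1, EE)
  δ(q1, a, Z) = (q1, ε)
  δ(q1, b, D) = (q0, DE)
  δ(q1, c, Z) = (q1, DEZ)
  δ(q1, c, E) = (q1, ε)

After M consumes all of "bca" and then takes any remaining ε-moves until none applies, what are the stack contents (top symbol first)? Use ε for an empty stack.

(q0, bca, Z) ⊢ (q1, bca, DZ) ⊢ (q0, ca, DEZ) ⊢ (q1, ca, EZ) ⊢ (q1, a, Z) ⊢ (q1, ε, ε)
All input consumed in state q1 with stack ε.

ε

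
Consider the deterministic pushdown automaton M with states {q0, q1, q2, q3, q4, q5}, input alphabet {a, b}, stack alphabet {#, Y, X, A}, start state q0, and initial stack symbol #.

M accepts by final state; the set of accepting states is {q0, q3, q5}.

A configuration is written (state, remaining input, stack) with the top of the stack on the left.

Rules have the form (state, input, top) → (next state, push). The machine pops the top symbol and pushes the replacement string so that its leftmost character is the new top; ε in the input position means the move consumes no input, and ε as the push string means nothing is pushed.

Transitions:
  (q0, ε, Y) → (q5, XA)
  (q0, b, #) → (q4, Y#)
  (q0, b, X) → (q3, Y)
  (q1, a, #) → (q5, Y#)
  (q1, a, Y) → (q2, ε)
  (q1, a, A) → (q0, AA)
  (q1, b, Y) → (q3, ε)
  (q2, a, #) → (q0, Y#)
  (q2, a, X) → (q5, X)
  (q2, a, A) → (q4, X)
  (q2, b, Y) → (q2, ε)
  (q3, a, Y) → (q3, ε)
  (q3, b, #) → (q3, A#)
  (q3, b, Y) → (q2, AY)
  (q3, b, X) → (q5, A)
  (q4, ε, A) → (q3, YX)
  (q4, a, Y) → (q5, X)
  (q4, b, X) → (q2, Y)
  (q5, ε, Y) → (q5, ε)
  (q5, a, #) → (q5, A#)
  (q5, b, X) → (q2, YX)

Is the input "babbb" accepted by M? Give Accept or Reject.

Reject

(q0, babbb, #) ⊢ (q4, abbb, Y#) ⊢ (q5, bbb, X#) ⊢ (q2, bb, YX#) ⊢ (q2, b, X#)
No transition applies at (q2, b, X#); input not fully consumed.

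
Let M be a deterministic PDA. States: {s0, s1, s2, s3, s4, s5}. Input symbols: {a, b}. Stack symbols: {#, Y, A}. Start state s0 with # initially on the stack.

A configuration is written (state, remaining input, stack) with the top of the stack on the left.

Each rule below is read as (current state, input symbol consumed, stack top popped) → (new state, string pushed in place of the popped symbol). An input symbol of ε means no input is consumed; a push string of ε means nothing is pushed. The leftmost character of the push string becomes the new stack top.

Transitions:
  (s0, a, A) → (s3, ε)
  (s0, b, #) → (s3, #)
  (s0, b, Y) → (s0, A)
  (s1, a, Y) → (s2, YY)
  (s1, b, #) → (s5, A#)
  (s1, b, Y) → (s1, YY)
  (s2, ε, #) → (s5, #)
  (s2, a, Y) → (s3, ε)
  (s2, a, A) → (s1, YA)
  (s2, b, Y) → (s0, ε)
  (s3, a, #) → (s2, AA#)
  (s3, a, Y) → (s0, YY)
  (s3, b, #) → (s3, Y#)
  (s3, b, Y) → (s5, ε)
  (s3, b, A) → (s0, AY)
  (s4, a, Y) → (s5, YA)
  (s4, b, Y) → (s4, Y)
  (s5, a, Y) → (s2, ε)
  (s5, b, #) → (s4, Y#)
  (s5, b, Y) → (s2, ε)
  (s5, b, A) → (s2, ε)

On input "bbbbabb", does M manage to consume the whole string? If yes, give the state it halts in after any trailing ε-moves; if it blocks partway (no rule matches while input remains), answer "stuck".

(s0, bbbbabb, #)
  read b, top #: go to s3, push # → (s3, bbbabb, #)
  read b, top #: go to s3, push Y# → (s3, bbabb, Y#)
  read b, top Y: go to s5, push ε → (s5, babb, #)
  read b, top #: go to s4, push Y# → (s4, abb, Y#)
  read a, top Y: go to s5, push YA → (s5, bb, YA#)
  read b, top Y: go to s2, push ε → (s2, b, A#)
No transition for (s2, b, top A); M blocks with input b remaining.

stuck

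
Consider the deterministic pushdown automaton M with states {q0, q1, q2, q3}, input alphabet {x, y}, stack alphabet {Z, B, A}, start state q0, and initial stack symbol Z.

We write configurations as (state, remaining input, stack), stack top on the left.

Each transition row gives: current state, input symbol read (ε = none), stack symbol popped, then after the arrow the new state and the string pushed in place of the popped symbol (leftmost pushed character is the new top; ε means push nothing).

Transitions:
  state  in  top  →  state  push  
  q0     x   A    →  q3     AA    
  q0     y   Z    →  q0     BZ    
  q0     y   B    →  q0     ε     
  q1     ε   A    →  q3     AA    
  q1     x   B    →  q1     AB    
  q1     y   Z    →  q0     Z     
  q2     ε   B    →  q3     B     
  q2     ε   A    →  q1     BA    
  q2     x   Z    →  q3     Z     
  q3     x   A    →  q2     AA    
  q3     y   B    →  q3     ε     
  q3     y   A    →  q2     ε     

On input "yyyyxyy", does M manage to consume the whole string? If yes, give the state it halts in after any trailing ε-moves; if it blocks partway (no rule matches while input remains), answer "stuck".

stuck

(q0, yyyyxyy, Z) ⊢ (q0, yyyxyy, BZ) ⊢ (q0, yyxyy, Z) ⊢ (q0, yxyy, BZ) ⊢ (q0, xyy, Z)
No transition for (q0, x, top Z); M blocks with input xyy remaining.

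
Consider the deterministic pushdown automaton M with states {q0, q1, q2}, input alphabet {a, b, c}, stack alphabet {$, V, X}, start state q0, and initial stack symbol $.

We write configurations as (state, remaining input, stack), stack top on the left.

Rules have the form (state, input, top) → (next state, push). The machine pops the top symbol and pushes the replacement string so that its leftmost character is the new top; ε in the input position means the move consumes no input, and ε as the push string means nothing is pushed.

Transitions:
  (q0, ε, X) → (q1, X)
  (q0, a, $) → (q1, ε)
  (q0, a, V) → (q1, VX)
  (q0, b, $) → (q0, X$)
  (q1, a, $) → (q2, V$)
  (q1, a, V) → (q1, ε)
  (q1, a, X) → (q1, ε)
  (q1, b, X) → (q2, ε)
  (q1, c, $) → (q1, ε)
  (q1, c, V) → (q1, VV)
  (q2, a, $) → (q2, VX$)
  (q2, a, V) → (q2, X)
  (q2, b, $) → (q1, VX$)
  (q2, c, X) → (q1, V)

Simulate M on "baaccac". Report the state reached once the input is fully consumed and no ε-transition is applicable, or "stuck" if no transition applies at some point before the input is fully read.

(q0, baaccac, $)
  read b, top $: go to q0, push X$ → (q0, aaccac, X$)
  ε-move, top X: go to q1, push X → (q1, aaccac, X$)
  read a, top X: go to q1, push ε → (q1, accac, $)
  read a, top $: go to q2, push V$ → (q2, ccac, V$)
No transition for (q2, c, top V); M blocks with input ccac remaining.

stuck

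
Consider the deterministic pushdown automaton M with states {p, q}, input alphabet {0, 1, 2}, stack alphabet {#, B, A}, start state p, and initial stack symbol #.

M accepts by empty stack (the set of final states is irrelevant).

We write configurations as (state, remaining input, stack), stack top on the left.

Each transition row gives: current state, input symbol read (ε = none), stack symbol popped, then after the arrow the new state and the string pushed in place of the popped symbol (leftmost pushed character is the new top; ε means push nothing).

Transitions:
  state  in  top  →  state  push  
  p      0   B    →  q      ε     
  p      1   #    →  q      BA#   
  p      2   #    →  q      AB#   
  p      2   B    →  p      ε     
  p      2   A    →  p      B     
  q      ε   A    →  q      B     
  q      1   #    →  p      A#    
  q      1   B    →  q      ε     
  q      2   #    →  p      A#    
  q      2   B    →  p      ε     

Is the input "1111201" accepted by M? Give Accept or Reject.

Reject

(p, 1111201, #)
  read 1, top #: go to q, push BA# → (q, 111201, BA#)
  read 1, top B: go to q, push ε → (q, 11201, A#)
  ε-move, top A: go to q, push B → (q, 11201, B#)
  read 1, top B: go to q, push ε → (q, 1201, #)
  read 1, top #: go to p, push A# → (p, 201, A#)
  read 2, top A: go to p, push B → (p, 01, B#)
  read 0, top B: go to q, push ε → (q, 1, #)
  read 1, top #: go to p, push A# → (p, ε, A#)
All input consumed; stack is A#, not empty, and no further ε-move applies.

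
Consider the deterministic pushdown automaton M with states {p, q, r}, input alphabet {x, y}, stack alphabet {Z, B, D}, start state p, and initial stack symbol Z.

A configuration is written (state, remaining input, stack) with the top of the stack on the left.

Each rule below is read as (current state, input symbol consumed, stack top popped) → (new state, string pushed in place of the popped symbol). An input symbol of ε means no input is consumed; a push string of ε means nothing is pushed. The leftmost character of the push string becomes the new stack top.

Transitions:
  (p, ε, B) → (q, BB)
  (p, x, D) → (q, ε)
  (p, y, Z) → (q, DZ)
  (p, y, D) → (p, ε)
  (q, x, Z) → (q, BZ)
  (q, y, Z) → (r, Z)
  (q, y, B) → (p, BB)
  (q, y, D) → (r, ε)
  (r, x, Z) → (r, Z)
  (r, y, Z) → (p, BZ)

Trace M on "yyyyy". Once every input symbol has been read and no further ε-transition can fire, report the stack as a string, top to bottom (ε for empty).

BBBBBBZ

(p, yyyyy, Z)
  read y, top Z: go to q, push DZ → (q, yyyy, DZ)
  read y, top D: go to r, push ε → (r, yyy, Z)
  read y, top Z: go to p, push BZ → (p, yy, BZ)
  ε-move, top B: go to q, push BB → (q, yy, BBZ)
  read y, top B: go to p, push BB → (p, y, BBBZ)
  ε-move, top B: go to q, push BB → (q, y, BBBBZ)
  read y, top B: go to p, push BB → (p, ε, BBBBBZ)
  ε-move, top B: go to q, push BB → (q, ε, BBBBBBZ)
All input consumed in state q with stack BBBBBBZ.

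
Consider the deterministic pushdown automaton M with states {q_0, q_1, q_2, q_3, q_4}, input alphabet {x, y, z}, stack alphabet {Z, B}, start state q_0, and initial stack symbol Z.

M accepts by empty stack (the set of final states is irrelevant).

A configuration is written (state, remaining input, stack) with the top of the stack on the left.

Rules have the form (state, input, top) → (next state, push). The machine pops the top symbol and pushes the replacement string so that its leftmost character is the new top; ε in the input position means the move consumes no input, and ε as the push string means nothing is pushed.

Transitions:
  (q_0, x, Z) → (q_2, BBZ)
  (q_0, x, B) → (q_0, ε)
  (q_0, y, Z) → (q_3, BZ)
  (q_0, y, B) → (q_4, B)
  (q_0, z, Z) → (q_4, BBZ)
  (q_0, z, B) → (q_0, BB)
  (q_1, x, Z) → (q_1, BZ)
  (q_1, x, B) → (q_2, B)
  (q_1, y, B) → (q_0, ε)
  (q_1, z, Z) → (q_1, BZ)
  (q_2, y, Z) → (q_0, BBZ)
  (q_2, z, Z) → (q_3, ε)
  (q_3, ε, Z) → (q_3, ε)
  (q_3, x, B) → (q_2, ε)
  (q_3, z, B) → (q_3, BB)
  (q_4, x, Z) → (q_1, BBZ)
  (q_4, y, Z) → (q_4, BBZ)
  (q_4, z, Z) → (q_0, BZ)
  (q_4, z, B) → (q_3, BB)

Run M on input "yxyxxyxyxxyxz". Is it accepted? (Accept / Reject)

(q_0, yxyxxyxyxxyxz, Z) ⊢ (q_3, xyxxyxyxxyxz, BZ) ⊢ (q_2, yxxyxyxxyxz, Z) ⊢ (q_0, xxyxyxxyxz, BBZ) ⊢ (q_0, xyxyxxyxz, BZ) ⊢ (q_0, yxyxxyxz, Z) ⊢ (q_3, xyxxyxz, BZ) ⊢ (q_2, yxxyxz, Z) ⊢ (q_0, xxyxz, BBZ) ⊢ (q_0, xyxz, BZ) ⊢ (q_0, yxz, Z) ⊢ (q_3, xz, BZ) ⊢ (q_2, z, Z) ⊢ (q_3, ε, ε)
All input consumed and the stack is empty.

Accept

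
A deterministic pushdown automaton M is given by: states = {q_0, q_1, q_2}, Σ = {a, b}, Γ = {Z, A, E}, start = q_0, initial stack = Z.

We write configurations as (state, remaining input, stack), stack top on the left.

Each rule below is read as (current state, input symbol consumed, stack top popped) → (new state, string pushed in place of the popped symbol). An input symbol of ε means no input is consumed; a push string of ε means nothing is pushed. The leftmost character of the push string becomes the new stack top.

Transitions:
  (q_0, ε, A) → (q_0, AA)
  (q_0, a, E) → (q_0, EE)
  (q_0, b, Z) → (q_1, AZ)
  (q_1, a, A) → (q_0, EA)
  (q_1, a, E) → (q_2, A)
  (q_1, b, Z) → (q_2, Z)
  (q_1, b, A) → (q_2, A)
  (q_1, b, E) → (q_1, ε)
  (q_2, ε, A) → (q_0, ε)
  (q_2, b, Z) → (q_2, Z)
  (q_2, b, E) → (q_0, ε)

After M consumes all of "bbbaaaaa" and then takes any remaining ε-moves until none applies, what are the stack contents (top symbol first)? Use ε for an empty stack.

(q_0, bbbaaaaa, Z) ⊢ (q_1, bbaaaaa, AZ) ⊢ (q_2, baaaaa, AZ) ⊢ (q_0, baaaaa, Z) ⊢ (q_1, aaaaa, AZ) ⊢ (q_0, aaaa, EAZ) ⊢ (q_0, aaa, EEAZ) ⊢ (q_0, aa, EEEAZ) ⊢ (q_0, a, EEEEAZ) ⊢ (q_0, ε, EEEEEAZ)
All input consumed in state q_0 with stack EEEEEAZ.

EEEEEAZ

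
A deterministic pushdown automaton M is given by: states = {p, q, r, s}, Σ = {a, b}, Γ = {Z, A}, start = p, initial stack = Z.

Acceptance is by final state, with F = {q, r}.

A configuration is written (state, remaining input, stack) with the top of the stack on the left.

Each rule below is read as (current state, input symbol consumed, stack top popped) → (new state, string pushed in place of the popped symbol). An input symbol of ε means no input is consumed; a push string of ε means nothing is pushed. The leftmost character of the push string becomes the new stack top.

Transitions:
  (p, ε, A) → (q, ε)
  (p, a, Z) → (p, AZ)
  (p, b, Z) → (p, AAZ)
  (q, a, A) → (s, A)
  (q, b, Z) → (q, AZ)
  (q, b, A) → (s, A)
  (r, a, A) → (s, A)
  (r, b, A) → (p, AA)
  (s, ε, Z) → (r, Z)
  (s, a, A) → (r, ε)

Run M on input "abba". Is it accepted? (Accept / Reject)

(p, abba, Z)
  read a, top Z: go to p, push AZ → (p, bba, AZ)
  ε-move, top A: go to q, push ε → (q, bba, Z)
  read b, top Z: go to q, push AZ → (q, ba, AZ)
  read b, top A: go to s, push A → (s, a, AZ)
  read a, top A: go to r, push ε → (r, ε, Z)
All input consumed; state r ∈ F.

Accept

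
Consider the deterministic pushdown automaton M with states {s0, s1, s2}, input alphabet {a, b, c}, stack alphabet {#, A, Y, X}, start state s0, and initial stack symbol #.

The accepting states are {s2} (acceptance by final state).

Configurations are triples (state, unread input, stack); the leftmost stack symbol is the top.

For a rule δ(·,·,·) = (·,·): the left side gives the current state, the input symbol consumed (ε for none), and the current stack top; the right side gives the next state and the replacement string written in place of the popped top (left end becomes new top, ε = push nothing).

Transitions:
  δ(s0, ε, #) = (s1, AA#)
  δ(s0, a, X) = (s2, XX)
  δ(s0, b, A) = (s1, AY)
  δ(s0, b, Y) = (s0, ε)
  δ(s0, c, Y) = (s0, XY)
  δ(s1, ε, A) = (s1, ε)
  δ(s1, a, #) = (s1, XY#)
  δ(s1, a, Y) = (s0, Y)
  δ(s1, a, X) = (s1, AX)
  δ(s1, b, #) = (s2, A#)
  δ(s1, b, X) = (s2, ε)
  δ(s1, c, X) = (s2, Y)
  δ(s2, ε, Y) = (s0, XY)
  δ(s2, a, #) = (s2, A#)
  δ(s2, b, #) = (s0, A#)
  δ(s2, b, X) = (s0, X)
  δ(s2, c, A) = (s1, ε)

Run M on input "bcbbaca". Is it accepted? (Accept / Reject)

Reject

(s0, bcbbaca, #) ⊢ (s1, bcbbaca, AA#) ⊢ (s1, bcbbaca, A#) ⊢ (s1, bcbbaca, #) ⊢ (s2, cbbaca, A#) ⊢ (s1, bbaca, #) ⊢ (s2, baca, A#)
No transition applies at (s2, baca, A#); input not fully consumed.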